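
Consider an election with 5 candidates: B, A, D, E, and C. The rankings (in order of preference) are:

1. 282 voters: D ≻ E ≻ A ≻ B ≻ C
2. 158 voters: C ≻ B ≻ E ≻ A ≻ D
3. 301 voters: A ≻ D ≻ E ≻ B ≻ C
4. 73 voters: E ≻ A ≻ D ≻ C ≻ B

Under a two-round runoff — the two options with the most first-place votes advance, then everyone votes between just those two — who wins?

Round 1 first-place votes: B 0, A 301, D 282, E 73, C 158.
A and D advance.
Runoff: A is preferred to D by 532 voters; D by 282.
A wins the runoff.

A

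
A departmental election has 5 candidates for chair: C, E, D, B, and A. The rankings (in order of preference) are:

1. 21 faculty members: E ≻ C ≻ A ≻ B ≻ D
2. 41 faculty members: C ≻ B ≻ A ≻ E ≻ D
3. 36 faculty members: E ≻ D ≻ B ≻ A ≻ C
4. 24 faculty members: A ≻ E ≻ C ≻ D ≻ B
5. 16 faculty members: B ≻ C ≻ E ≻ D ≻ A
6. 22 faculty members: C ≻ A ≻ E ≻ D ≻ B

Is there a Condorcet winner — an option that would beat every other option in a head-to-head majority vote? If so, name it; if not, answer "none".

Checking pairwise contests:
E beats C 81–79.
A beats E 87–73.
C beats D 124–36.
C beats B 108–52.
C beats A 100–60.
Every option loses at least one head-to-head, so there is no Condorcet winner.

none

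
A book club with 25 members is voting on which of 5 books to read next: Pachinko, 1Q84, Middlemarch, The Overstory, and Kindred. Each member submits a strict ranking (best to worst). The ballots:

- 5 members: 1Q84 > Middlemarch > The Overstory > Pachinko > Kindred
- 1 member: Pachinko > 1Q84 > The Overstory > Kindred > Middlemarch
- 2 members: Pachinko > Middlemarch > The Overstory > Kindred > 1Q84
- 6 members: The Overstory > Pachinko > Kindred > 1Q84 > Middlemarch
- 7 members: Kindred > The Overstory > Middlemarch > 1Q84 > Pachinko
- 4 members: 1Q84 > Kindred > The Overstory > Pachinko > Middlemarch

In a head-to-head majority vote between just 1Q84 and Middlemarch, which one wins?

1Q84

Voters preferring 1Q84 to Middlemarch: 16; preferring Middlemarch to 1Q84: 9.
1Q84 wins the head-to-head.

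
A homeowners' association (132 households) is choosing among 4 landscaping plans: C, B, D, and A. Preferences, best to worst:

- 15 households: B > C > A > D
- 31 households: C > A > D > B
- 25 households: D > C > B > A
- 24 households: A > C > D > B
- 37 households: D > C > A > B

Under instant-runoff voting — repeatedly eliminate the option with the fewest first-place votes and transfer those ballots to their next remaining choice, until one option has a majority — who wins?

C

Round 1: C 31, B 15, D 62, A 24. Eliminate B.
Round 2: C 46, D 62, A 24. Eliminate A.
Round 3: C 70, D 62. C has a majority.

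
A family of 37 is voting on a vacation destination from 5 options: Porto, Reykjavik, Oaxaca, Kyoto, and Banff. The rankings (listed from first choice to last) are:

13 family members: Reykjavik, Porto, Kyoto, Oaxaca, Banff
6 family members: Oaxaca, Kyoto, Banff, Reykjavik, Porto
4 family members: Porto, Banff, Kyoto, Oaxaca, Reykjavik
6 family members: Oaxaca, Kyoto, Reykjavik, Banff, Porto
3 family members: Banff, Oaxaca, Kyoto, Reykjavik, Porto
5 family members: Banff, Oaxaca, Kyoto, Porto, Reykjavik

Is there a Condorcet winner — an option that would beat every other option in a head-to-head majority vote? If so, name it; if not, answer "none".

Oaxaca vs Porto: 20–17 for Oaxaca.
Oaxaca vs Reykjavik: 24–13 for Oaxaca.
Oaxaca vs Kyoto: 20–17 for Oaxaca.
Oaxaca vs Banff: 25–12 for Oaxaca.
Oaxaca beats every other option head-to-head.

Oaxaca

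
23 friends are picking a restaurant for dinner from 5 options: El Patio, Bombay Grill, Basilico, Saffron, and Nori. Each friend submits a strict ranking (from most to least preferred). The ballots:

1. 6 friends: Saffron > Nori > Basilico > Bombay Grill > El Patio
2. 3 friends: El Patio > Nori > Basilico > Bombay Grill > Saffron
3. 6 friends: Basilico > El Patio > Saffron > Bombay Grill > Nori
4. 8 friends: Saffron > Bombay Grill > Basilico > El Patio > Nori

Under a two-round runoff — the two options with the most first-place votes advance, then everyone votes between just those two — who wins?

Round 1 first-place votes: El Patio 3, Bombay Grill 0, Basilico 6, Saffron 14, Nori 0.
Saffron and Basilico advance.
Runoff: Saffron is preferred to Basilico by 14 voters; Basilico by 9.
Saffron wins the runoff.

Saffron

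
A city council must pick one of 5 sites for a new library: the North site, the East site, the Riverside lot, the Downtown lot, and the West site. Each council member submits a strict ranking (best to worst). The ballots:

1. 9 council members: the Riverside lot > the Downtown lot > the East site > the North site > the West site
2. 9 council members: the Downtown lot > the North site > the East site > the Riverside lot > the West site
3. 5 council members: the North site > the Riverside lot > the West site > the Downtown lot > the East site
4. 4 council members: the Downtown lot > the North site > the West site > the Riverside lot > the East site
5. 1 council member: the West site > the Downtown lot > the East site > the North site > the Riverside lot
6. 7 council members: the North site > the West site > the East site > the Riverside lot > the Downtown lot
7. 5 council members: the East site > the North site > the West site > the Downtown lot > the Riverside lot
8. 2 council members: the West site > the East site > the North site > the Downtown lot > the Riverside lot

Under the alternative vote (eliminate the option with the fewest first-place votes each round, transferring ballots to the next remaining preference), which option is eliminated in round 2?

Round 1: the North site 12, the East site 5, the Riverside lot 9, the Downtown lot 13, the West site 3. Eliminate the West site.
Round 2: the North site 12, the East site 7, the Riverside lot 9, the Downtown lot 14. Eliminate the East site.

the East site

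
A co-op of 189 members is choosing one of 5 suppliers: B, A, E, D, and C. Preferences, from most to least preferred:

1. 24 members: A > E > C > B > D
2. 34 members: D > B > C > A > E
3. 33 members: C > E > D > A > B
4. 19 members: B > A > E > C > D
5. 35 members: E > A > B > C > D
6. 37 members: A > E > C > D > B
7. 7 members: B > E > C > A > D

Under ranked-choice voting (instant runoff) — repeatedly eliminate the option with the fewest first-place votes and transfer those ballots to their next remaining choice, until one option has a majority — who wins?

Round 1: B 26, A 61, E 35, D 34, C 33. Eliminate B.
Round 2: A 80, E 42, D 34, C 33. Eliminate C.
Round 3: A 80, E 75, D 34. Eliminate D.
Round 4: A 114, E 75. A has a majority.

A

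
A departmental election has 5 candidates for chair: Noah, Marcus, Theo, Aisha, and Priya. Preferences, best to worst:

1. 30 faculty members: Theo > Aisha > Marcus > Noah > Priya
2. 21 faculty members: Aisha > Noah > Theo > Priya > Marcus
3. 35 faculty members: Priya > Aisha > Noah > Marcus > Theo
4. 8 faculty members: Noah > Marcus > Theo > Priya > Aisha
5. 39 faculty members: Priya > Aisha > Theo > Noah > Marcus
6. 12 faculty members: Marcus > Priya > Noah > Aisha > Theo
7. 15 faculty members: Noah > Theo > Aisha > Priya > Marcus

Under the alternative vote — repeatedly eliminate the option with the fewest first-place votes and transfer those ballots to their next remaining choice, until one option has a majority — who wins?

Round 1: Noah 23, Marcus 12, Theo 30, Aisha 21, Priya 74. Eliminate Marcus.
Round 2: Noah 23, Theo 30, Aisha 21, Priya 86. Priya has a majority.

Priya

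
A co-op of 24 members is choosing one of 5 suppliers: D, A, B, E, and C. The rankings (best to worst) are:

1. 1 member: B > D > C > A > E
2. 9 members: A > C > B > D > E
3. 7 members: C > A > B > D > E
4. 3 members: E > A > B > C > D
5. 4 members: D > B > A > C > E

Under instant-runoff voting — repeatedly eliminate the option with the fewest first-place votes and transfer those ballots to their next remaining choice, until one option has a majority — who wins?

A

Round 1: D 4, A 9, B 1, E 3, C 7. Eliminate B.
Round 2: D 5, A 9, E 3, C 7. Eliminate E.
Round 3: D 5, A 12, C 7. Eliminate D.
Round 4: A 16, C 8. A has a majority.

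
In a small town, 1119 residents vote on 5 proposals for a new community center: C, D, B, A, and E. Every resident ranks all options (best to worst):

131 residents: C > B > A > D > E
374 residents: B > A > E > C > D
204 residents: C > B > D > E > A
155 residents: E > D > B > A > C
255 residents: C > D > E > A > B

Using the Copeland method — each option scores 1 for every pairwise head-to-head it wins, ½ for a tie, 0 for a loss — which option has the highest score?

C

C: beats D, B, A, and E → score 4.
D: beats A and E; loses to C and B → score 2.
B: beats D, A, and E; loses to C → score 3.
A: loses to C, D, B, and E → score 0.
E: beats A; loses to C, D, and B → score 1.
C has the best pairwise record.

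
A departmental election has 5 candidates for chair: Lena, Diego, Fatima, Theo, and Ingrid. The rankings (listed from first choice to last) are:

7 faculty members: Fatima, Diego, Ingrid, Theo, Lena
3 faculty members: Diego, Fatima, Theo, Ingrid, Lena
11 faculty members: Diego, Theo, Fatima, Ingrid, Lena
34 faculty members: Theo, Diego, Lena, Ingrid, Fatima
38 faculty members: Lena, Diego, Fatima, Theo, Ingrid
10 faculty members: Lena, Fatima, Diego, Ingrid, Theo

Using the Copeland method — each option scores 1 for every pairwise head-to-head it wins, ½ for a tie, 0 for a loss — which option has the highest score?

Diego

Lena: beats Fatima and Ingrid; loses to Diego and Theo → score 2.
Diego: beats Lena, Fatima, Theo, and Ingrid → score 4.
Fatima: beats Theo and Ingrid; loses to Lena and Diego → score 2.
Theo: beats Lena and Ingrid; loses to Diego and Fatima → score 2.
Ingrid: loses to Lena, Diego, Fatima, and Theo → score 0.
Diego has the best pairwise record.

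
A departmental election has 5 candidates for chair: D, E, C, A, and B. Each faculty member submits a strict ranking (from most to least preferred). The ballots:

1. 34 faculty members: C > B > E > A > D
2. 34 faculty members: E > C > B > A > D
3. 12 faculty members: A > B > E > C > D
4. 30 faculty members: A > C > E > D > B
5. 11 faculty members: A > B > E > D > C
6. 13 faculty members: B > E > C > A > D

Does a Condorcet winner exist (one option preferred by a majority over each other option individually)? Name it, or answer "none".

none

Checking pairwise contests:
E beats D 134–0.
B beats E 70–64.
E beats C 70–64.
E beats A 81–53.
C beats B 98–36.
Every option loses at least one head-to-head, so there is no Condorcet winner.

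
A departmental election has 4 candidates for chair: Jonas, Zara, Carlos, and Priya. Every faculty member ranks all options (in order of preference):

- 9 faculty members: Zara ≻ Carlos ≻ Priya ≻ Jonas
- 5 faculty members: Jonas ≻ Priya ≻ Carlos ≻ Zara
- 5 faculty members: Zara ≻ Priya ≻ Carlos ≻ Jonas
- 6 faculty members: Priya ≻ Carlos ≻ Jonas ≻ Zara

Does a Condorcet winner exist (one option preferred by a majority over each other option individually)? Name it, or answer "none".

Zara

Zara vs Jonas: 14–11 for Zara.
Zara vs Carlos: 14–11 for Zara.
Zara vs Priya: 14–11 for Zara.
Zara beats every other option head-to-head.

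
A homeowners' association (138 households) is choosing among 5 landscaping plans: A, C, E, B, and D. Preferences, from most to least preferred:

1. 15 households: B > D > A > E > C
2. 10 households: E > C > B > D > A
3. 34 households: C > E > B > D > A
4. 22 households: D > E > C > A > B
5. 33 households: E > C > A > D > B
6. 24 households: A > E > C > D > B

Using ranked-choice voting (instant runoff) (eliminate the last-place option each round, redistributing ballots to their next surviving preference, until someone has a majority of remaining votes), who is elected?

Round 1: A 24, C 34, E 43, B 15, D 22. Eliminate B.
Round 2: A 24, C 34, E 43, D 37. Eliminate A.
Round 3: C 34, E 67, D 37. Eliminate C.
Round 4: E 101, D 37. E has a majority.

E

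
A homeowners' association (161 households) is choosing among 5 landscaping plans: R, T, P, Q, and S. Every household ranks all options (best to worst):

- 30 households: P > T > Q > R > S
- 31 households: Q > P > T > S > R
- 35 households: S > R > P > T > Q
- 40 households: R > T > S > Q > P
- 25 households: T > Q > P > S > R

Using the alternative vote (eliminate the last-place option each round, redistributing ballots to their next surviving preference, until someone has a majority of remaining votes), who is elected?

Round 1: R 40, T 25, P 30, Q 31, S 35. Eliminate T.
Round 2: R 40, P 30, Q 56, S 35. Eliminate P.
Round 3: R 40, Q 86, S 35. Q has a majority.

Q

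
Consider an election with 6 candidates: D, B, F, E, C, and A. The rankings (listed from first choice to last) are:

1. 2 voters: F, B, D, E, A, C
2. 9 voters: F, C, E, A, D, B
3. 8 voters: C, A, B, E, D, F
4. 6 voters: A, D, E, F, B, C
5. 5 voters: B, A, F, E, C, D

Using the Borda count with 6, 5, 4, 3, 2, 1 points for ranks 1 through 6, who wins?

A

D: 2·4 + 9·2 + 8·2 + 6·5 + 5·1 = 77
B: 2·5 + 9·1 + 8·4 + 6·2 + 5·6 = 93
F: 2·6 + 9·6 + 8·1 + 6·3 + 5·4 = 112
E: 2·3 + 9·4 + 8·3 + 6·4 + 5·3 = 105
C: 2·1 + 9·5 + 8·6 + 6·1 + 5·2 = 111
A: 2·2 + 9·3 + 8·5 + 6·6 + 5·5 = 132
A has the highest Borda score (132).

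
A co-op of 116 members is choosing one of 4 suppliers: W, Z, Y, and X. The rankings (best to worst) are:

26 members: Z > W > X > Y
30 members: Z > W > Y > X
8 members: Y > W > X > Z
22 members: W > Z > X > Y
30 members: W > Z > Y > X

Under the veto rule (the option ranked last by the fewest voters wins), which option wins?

W

Last-place votes: W 0, Z 8, Y 48, X 60.
W is ranked last by the fewest voters, so W wins.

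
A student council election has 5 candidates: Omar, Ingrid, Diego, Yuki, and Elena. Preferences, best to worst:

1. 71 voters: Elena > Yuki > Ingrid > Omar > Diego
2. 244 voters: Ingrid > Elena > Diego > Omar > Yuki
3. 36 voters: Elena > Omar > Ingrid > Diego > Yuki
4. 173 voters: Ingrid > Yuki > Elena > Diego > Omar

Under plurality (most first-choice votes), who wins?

First-place votes: Omar 0, Ingrid 417, Diego 0, Yuki 0, Elena 107.
Ingrid has the most first-place votes.

Ingrid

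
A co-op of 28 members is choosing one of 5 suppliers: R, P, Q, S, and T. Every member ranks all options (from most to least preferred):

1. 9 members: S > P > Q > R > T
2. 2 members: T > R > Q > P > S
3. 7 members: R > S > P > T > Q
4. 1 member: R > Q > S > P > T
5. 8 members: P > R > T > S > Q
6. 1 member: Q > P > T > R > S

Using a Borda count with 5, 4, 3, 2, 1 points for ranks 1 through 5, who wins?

P

R: 9·2 + 2·4 + 7·5 + 1·5 + 8·4 + 1·2 = 100
P: 9·4 + 2·2 + 7·3 + 1·2 + 8·5 + 1·4 = 107
Q: 9·3 + 2·3 + 7·1 + 1·4 + 8·1 + 1·5 = 57
S: 9·5 + 2·1 + 7·4 + 1·3 + 8·2 + 1·1 = 95
T: 9·1 + 2·5 + 7·2 + 1·1 + 8·3 + 1·3 = 61
P has the highest Borda score (107).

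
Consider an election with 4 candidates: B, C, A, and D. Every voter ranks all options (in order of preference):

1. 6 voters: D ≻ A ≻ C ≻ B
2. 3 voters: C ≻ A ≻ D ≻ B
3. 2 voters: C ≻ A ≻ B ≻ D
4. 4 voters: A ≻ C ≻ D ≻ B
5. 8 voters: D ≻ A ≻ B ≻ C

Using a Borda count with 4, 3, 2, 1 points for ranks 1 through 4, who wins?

A

B: 6·1 + 3·1 + 2·2 + 4·1 + 8·2 = 33
C: 6·2 + 3·4 + 2·4 + 4·3 + 8·1 = 52
A: 6·3 + 3·3 + 2·3 + 4·4 + 8·3 = 73
D: 6·4 + 3·2 + 2·1 + 4·2 + 8·4 = 72
A has the highest Borda score (73).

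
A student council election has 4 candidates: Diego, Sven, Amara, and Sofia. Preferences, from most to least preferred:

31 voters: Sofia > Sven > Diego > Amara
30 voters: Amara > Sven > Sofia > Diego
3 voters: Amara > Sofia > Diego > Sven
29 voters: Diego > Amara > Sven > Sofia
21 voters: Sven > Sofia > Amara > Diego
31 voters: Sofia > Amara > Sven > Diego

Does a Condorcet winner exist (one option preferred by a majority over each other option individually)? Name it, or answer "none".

none

Checking pairwise contests:
Sven beats Diego 113–32.
Amara beats Sven 93–52.
Sofia beats Amara 83–62.
Sven beats Sofia 80–65.
Every option loses at least one head-to-head, so there is no Condorcet winner.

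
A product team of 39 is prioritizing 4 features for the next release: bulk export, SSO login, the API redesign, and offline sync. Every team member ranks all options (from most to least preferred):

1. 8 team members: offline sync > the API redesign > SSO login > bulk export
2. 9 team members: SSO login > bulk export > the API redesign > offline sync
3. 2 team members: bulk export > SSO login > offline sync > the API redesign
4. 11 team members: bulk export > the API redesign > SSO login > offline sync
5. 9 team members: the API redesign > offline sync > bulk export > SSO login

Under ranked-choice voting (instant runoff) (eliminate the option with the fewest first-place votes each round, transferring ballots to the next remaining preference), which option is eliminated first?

Round 1: bulk export 13, SSO login 9, the API redesign 9, offline sync 8. Eliminate offline sync.

offline sync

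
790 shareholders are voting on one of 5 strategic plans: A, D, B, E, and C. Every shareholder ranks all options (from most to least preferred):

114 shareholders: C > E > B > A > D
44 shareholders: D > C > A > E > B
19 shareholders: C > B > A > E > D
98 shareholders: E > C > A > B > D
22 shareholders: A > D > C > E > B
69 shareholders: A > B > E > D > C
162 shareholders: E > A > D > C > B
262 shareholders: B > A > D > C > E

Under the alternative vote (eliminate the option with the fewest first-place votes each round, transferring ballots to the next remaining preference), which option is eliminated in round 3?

Round 1: A 91, D 44, B 262, E 260, C 133. Eliminate D.
Round 2: A 91, B 262, E 260, C 177. Eliminate A.
Round 3: B 331, E 260, C 199. Eliminate C.

C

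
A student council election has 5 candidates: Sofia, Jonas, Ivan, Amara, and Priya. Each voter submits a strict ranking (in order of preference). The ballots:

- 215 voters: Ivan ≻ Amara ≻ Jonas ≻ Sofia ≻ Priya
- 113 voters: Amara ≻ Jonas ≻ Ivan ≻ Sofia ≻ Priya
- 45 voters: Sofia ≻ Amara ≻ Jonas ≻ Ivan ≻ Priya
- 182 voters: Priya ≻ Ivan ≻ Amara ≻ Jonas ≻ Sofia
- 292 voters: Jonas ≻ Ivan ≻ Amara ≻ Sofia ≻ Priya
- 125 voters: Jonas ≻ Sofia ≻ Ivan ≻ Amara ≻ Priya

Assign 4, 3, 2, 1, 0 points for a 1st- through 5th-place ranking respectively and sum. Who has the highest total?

Ivan

Sofia: 215·1 + 113·1 + 45·4 + 182·0 + 292·1 + 125·3 = 1175
Jonas: 215·2 + 113·3 + 45·2 + 182·1 + 292·4 + 125·4 = 2709
Ivan: 215·4 + 113·2 + 45·1 + 182·3 + 292·3 + 125·2 = 2803
Amara: 215·3 + 113·4 + 45·3 + 182·2 + 292·2 + 125·1 = 2305
Priya: 215·0 + 113·0 + 45·0 + 182·4 + 292·0 + 125·0 = 728
Ivan has the highest Borda score (2803).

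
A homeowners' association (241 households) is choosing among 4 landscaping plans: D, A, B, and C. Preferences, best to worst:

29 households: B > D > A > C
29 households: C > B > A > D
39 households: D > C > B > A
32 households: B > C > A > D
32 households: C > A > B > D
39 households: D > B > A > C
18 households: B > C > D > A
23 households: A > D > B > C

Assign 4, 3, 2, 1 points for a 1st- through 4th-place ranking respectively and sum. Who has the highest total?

B

D: 29·3 + 29·1 + 39·4 + 32·1 + 32·1 + 39·4 + 18·2 + 23·3 = 597
A: 29·2 + 29·2 + 39·1 + 32·2 + 32·3 + 39·2 + 18·1 + 23·4 = 503
B: 29·4 + 29·3 + 39·2 + 32·4 + 32·2 + 39·3 + 18·4 + 23·2 = 708
C: 29·1 + 29·4 + 39·3 + 32·3 + 32·4 + 39·1 + 18·3 + 23·1 = 602
B has the highest Borda score (708).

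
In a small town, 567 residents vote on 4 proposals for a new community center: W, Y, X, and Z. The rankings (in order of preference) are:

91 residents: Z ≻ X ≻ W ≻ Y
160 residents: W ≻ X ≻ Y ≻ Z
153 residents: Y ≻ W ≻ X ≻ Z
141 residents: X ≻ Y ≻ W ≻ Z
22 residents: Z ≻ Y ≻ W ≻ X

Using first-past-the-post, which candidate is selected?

W

First-place votes: W 160, Y 153, X 141, Z 113.
W has the most first-place votes.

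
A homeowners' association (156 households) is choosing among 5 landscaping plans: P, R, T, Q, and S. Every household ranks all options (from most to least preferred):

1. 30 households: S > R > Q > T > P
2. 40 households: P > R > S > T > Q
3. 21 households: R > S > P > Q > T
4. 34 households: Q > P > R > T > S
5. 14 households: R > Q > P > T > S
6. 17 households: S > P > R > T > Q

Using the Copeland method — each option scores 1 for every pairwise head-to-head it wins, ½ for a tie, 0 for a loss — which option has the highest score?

P

P: beats R, T, and S; ties Q → score 3.5.
R: beats T, Q, and S; loses to P → score 3.
T: loses to P, R, Q, and S → score 0.
Q: beats T; ties P; loses to R and S → score 1.5.
S: beats T and Q; loses to P and R → score 2.
P has the best pairwise record.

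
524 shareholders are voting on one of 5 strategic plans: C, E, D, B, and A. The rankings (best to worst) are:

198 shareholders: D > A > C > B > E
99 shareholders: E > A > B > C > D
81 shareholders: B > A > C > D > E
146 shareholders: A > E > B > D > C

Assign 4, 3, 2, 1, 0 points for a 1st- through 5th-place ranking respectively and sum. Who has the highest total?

C: 198·2 + 99·1 + 81·2 + 146·0 = 657
E: 198·0 + 99·4 + 81·0 + 146·3 = 834
D: 198·4 + 99·0 + 81·1 + 146·1 = 1019
B: 198·1 + 99·2 + 81·4 + 146·2 = 1012
A: 198·3 + 99·3 + 81·3 + 146·4 = 1718
A has the highest Borda score (1718).

A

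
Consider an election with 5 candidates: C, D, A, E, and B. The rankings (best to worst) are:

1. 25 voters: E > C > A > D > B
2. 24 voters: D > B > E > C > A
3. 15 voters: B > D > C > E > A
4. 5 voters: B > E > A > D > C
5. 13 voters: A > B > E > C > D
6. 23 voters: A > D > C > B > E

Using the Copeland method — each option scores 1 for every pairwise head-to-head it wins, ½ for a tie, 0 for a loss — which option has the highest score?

D

C: beats A; loses to D, E, and B → score 1.
D: beats C, E, and B; loses to A → score 3.
A: beats D and B; loses to C and E → score 2.
E: beats C and A; loses to D and B → score 2.
B: beats C and E; loses to D and A → score 2.
D has the best pairwise record.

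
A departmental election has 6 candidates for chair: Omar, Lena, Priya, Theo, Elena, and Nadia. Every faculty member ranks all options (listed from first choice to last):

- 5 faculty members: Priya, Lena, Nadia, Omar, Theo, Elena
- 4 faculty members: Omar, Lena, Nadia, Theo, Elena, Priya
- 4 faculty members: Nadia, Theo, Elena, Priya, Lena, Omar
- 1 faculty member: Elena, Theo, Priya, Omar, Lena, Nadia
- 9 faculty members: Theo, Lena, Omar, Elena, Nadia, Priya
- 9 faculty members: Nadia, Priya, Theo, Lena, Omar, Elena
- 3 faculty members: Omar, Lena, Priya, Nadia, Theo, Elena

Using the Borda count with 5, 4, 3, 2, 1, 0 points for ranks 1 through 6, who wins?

Omar: 5·2 + 4·5 + 4·0 + 1·2 + 9·3 + 9·1 + 3·5 = 83
Lena: 5·4 + 4·4 + 4·1 + 1·1 + 9·4 + 9·2 + 3·4 = 107
Priya: 5·5 + 4·0 + 4·2 + 1·3 + 9·0 + 9·4 + 3·3 = 81
Theo: 5·1 + 4·2 + 4·4 + 1·4 + 9·5 + 9·3 + 3·1 = 108
Elena: 5·0 + 4·1 + 4·3 + 1·5 + 9·2 + 9·0 + 3·0 = 39
Nadia: 5·3 + 4·3 + 4·5 + 1·0 + 9·1 + 9·5 + 3·2 = 107
Theo has the highest Borda score (108).

Theo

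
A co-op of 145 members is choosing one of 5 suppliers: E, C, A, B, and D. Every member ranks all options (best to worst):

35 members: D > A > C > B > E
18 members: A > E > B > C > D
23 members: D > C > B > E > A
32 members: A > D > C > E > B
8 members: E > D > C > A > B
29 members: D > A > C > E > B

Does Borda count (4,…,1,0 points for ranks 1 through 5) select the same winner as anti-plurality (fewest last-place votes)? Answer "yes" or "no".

no

Borda — scores: E 170, C 295, A 400, B 117, D 468. Winner: D.
Anti-plurality — last-place votes: E 35, C 0, A 23, B 69, D 18. Winner: C.
The two methods disagree.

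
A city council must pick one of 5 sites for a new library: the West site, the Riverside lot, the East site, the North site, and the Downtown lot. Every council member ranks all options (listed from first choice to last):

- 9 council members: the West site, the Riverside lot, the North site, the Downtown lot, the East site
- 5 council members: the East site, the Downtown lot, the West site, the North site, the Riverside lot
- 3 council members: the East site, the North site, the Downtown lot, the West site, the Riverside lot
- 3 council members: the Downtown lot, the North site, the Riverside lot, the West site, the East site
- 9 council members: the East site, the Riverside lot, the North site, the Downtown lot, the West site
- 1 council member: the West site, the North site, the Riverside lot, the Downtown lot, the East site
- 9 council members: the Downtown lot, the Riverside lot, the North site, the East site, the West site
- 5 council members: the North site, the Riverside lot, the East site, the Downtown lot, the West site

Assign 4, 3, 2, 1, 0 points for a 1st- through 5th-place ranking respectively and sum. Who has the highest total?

the Riverside lot

the West site: 9·4 + 5·2 + 3·1 + 3·1 + 9·0 + 1·4 + 9·0 + 5·0 = 56
the Riverside lot: 9·3 + 5·0 + 3·0 + 3·2 + 9·3 + 1·2 + 9·3 + 5·3 = 104
the East site: 9·0 + 5·4 + 3·4 + 3·0 + 9·4 + 1·0 + 9·1 + 5·2 = 87
the North site: 9·2 + 5·1 + 3·3 + 3·3 + 9·2 + 1·3 + 9·2 + 5·4 = 100
the Downtown lot: 9·1 + 5·3 + 3·2 + 3·4 + 9·1 + 1·1 + 9·4 + 5·1 = 93
the Riverside lot has the highest Borda score (104).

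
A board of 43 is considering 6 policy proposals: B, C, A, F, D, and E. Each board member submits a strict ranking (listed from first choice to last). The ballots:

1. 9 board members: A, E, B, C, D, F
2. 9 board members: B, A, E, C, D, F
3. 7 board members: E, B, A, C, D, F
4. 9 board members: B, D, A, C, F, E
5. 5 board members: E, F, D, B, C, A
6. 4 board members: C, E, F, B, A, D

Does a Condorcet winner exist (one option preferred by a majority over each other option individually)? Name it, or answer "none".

Checking pairwise contests:
E beats B 25–18.
B beats C 39–4.
B beats A 34–9.
B beats F 34–9.
B beats D 38–5.
A beats E 27–16.
Every option loses at least one head-to-head, so there is no Condorcet winner.

none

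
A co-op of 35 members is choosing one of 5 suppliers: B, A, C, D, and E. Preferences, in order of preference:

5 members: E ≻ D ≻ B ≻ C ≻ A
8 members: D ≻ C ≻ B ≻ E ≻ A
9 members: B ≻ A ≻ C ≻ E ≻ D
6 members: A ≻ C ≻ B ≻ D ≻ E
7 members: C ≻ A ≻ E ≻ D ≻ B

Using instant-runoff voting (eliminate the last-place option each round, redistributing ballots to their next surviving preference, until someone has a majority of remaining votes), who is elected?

Round 1: B 9, A 6, C 7, D 8, E 5. Eliminate E.
Round 2: B 9, A 6, C 7, D 13. Eliminate A.
Round 3: B 9, C 13, D 13. Eliminate B.
Round 4: C 22, D 13. C has a majority.

C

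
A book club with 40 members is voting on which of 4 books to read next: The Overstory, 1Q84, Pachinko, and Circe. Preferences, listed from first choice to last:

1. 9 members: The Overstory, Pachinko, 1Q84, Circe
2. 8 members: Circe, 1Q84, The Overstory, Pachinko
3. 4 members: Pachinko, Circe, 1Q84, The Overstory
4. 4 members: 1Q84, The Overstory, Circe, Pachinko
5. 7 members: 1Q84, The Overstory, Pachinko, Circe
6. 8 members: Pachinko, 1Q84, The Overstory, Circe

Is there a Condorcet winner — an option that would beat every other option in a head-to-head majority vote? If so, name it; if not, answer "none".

Checking pairwise contests:
1Q84 beats The Overstory 31–9.
Pachinko beats 1Q84 21–19.
The Overstory beats Pachinko 28–12.
The Overstory beats Circe 28–12.
Every option loses at least one head-to-head, so there is no Condorcet winner.

none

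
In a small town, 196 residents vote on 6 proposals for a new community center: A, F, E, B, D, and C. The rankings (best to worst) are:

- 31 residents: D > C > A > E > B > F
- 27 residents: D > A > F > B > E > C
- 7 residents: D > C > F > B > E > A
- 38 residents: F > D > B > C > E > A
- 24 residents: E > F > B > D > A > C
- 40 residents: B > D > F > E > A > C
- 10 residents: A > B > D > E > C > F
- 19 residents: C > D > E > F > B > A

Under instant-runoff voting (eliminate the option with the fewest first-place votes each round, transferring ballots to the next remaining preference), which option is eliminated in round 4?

Round 1: A 10, F 38, E 24, B 40, D 65, C 19. Eliminate A.
Round 2: F 38, E 24, B 50, D 65, C 19. Eliminate C.
Round 3: F 38, E 24, B 50, D 84. Eliminate E.
Round 4: F 62, B 50, D 84. Eliminate B.

B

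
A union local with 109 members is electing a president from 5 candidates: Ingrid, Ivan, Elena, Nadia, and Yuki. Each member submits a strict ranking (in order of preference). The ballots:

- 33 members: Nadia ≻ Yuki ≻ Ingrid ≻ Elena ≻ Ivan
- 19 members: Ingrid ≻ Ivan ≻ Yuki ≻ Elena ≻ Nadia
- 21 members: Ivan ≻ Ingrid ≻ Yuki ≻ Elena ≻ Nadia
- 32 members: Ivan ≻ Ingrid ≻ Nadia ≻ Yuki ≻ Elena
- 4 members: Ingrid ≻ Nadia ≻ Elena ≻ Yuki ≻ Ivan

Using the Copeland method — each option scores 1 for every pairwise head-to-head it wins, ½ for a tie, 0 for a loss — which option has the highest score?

Ingrid

Ingrid: beats Ivan, Elena, Nadia, and Yuki → score 4.
Ivan: beats Elena, Nadia, and Yuki; loses to Ingrid → score 3.
Elena: loses to Ingrid, Ivan, Nadia, and Yuki → score 0.
Nadia: beats Elena and Yuki; loses to Ingrid and Ivan → score 2.
Yuki: beats Elena; loses to Ingrid, Ivan, and Nadia → score 1.
Ingrid has the best pairwise record.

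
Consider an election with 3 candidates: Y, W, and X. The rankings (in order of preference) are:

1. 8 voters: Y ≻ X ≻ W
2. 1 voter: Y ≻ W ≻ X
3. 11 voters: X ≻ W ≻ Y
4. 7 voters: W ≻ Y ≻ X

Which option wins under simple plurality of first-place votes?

X

First-place votes: Y 9, W 7, X 11.
X has the most first-place votes.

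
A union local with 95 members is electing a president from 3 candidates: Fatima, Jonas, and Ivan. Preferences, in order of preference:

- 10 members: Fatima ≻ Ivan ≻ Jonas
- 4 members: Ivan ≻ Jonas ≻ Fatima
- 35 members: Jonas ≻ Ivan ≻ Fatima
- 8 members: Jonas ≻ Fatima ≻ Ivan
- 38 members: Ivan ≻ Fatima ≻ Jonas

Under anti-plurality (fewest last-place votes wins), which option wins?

Ivan

Last-place votes: Fatima 39, Jonas 48, Ivan 8.
Ivan is ranked last by the fewest voters, so Ivan wins.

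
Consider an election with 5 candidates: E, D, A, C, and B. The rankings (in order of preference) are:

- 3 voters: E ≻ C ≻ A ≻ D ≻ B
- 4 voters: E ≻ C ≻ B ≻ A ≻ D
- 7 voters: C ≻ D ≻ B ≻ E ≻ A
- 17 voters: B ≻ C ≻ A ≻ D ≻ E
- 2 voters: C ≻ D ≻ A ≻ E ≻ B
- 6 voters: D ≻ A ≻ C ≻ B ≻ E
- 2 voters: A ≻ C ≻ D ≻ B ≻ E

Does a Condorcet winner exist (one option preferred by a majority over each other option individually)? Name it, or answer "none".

C

C vs E: 34–7 for C.
C vs D: 35–6 for C.
C vs A: 33–8 for C.
C vs B: 24–17 for C.
C beats every other option head-to-head.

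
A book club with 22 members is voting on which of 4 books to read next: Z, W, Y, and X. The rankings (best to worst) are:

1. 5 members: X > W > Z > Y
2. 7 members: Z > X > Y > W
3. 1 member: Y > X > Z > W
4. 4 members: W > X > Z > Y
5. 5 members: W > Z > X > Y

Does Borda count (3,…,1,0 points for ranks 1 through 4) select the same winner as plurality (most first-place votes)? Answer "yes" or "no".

no

Borda — scores: Z 41, W 37, Y 10, X 44. Winner: X.
Plurality — first-place votes: Z 7, W 9, Y 1, X 5. Winner: W.
The two methods disagree.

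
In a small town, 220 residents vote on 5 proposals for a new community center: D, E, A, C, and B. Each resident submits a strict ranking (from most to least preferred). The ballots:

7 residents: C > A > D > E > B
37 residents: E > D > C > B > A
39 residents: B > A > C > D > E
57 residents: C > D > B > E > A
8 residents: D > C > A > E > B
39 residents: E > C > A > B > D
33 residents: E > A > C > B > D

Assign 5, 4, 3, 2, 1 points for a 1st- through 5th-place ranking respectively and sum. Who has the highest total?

C

D: 7·3 + 37·4 + 39·2 + 57·4 + 8·5 + 39·1 + 33·1 = 587
E: 7·2 + 37·5 + 39·1 + 57·2 + 8·2 + 39·5 + 33·5 = 728
A: 7·4 + 37·1 + 39·4 + 57·1 + 8·3 + 39·3 + 33·4 = 551
C: 7·5 + 37·3 + 39·3 + 57·5 + 8·4 + 39·4 + 33·3 = 835
B: 7·1 + 37·2 + 39·5 + 57·3 + 8·1 + 39·2 + 33·2 = 599
C has the highest Borda score (835).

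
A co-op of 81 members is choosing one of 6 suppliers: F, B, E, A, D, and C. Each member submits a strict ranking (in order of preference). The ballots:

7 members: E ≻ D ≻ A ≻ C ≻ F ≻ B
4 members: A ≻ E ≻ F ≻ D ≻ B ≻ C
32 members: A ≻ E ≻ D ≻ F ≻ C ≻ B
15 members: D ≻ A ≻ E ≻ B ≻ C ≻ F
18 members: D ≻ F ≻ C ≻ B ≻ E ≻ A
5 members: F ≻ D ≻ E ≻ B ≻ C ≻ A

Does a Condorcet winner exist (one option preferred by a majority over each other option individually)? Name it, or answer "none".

Checking pairwise contests:
E beats F 58–23.
F beats B 66–15.
A beats E 51–30.
D beats A 45–36.
E beats D 43–38.
F beats C 59–22.
Every option loses at least one head-to-head, so there is no Condorcet winner.

none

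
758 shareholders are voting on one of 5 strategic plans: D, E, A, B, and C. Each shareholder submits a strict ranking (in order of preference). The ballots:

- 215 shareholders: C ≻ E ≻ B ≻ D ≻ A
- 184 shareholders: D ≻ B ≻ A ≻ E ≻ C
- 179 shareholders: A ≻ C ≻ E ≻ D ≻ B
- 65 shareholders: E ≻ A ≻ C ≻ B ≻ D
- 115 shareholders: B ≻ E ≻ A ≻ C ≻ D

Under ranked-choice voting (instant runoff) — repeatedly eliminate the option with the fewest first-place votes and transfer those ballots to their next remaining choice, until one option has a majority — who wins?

A

Round 1: D 184, E 65, A 179, B 115, C 215. Eliminate E.
Round 2: D 184, A 244, B 115, C 215. Eliminate B.
Round 3: D 184, A 359, C 215. Eliminate D.
Round 4: A 543, C 215. A has a majority.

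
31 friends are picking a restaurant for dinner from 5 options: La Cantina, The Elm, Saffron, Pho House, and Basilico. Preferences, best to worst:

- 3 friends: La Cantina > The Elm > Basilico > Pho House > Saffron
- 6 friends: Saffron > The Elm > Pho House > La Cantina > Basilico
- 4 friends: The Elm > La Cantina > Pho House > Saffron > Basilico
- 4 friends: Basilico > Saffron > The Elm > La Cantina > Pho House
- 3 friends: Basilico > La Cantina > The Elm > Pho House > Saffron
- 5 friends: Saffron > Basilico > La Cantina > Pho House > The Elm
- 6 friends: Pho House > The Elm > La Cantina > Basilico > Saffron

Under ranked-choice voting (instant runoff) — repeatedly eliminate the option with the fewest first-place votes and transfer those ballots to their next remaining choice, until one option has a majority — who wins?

The Elm

Round 1: La Cantina 3, The Elm 4, Saffron 11, Pho House 6, Basilico 7. Eliminate La Cantina.
Round 2: The Elm 7, Saffron 11, Pho House 6, Basilico 7. Eliminate Pho House.
Round 3: The Elm 13, Saffron 11, Basilico 7. Eliminate Basilico.
Round 4: The Elm 16, Saffron 15. The Elm has a majority.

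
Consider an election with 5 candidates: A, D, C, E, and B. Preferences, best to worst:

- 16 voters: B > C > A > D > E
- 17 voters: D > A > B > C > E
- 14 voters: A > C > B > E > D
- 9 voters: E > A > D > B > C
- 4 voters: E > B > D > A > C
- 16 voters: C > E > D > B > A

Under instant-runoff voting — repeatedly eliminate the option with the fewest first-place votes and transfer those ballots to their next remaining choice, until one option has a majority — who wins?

A

Round 1: A 14, D 17, C 16, E 13, B 16. Eliminate E.
Round 2: A 23, D 17, C 16, B 20. Eliminate C.
Round 3: A 23, D 33, B 20. Eliminate B.
Round 4: A 39, D 37. A has a majority.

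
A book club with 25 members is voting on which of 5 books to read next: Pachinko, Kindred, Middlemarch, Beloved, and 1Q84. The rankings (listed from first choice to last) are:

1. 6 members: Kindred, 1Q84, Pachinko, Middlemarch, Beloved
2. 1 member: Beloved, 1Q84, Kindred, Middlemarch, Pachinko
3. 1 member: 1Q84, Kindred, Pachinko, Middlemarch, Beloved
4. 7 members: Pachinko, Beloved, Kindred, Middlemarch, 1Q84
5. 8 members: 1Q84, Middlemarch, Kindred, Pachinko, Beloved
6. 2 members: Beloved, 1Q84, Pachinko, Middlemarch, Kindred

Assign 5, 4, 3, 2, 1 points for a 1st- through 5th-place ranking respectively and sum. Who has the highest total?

1Q84

Pachinko: 6·3 + 1·1 + 1·3 + 7·5 + 8·2 + 2·3 = 79
Kindred: 6·5 + 1·3 + 1·4 + 7·3 + 8·3 + 2·1 = 84
Middlemarch: 6·2 + 1·2 + 1·2 + 7·2 + 8·4 + 2·2 = 66
Beloved: 6·1 + 1·5 + 1·1 + 7·4 + 8·1 + 2·5 = 58
1Q84: 6·4 + 1·4 + 1·5 + 7·1 + 8·5 + 2·4 = 88
1Q84 has the highest Borda score (88).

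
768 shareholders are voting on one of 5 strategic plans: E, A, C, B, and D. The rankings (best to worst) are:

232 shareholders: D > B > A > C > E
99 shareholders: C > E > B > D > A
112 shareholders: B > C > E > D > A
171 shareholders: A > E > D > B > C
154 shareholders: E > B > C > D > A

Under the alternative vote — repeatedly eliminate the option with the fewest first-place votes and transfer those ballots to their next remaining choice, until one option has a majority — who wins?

E

Round 1: E 154, A 171, C 99, B 112, D 232. Eliminate C.
Round 2: E 253, A 171, B 112, D 232. Eliminate B.
Round 3: E 365, A 171, D 232. Eliminate A.
Round 4: E 536, D 232. E has a majority.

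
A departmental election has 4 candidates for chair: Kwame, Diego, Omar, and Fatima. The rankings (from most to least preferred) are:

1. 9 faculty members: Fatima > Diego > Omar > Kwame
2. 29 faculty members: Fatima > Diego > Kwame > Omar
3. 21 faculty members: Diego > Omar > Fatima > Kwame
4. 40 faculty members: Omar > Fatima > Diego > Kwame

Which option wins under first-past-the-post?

Omar

First-place votes: Kwame 0, Diego 21, Omar 40, Fatima 38.
Omar has the most first-place votes.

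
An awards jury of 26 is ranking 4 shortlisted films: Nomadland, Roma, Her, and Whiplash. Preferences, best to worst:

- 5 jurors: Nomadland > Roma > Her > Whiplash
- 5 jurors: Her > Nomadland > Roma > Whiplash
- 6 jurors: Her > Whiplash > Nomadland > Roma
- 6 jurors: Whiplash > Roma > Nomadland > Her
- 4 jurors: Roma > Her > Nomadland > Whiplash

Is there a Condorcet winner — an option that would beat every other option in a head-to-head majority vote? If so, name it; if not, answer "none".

none

Checking pairwise contests:
Her beats Nomadland 15–11.
Nomadland beats Roma 16–10.
Roma beats Her 15–11.
Nomadland beats Whiplash 14–12.
Every option loses at least one head-to-head, so there is no Condorcet winner.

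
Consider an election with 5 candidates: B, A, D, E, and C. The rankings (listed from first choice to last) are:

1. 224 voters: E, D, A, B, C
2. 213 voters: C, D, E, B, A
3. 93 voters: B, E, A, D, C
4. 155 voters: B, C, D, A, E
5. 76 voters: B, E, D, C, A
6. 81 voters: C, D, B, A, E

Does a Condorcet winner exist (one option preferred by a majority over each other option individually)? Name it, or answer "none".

none

Checking pairwise contests:
D beats B 518–324.
B beats A 618–224.
C beats D 449–393.
D beats E 449–393.
B beats C 548–294.
Every option loses at least one head-to-head, so there is no Condorcet winner.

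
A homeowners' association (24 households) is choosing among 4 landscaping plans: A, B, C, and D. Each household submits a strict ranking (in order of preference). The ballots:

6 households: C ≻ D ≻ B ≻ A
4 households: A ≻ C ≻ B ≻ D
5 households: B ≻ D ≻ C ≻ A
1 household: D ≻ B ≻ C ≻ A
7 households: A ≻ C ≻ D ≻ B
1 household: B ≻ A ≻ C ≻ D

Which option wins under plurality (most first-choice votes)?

A

First-place votes: A 11, B 6, C 6, D 1.
A has the most first-place votes.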